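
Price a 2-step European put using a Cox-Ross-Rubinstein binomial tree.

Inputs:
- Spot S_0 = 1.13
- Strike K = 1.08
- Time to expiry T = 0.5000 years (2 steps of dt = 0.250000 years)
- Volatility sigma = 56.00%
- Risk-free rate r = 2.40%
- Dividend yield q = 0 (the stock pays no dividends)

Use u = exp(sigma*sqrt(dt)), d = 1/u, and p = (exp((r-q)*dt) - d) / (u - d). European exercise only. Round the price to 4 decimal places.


dt = T/N = 0.250000
u = exp(sigma*sqrt(dt)) = 1.323130; d = 1/u = 0.755784
p = (exp((r-q)*dt) - d) / (u - d) = 0.441061
Discount per step: exp(-r*dt) = 0.994018
Stock lattice S(k, i) with i counting down-moves:
  k=0: S(0,0) = 1.1300
  k=1: S(1,0) = 1.4951; S(1,1) = 0.8540
  k=2: S(2,0) = 1.9783; S(2,1) = 1.1300; S(2,2) = 0.6455
Terminal payoffs V(N, i) = max(K - S_T, 0):
  V(2,0) = 0.000000; V(2,1) = 0.000000; V(2,2) = 0.434534
Backward induction: V(k, i) = exp(-r*dt) * [p * V(k+1, i) + (1-p) * V(k+1, i+1)].
  V(1,0) = exp(-r*dt) * [p*0.000000 + (1-p)*0.000000] = 0.000000
  V(1,1) = exp(-r*dt) * [p*0.000000 + (1-p)*0.434534] = 0.241425
  V(0,0) = exp(-r*dt) * [p*0.000000 + (1-p)*0.241425] = 0.134135

Answer: Price = V(0,0) = 0.1341


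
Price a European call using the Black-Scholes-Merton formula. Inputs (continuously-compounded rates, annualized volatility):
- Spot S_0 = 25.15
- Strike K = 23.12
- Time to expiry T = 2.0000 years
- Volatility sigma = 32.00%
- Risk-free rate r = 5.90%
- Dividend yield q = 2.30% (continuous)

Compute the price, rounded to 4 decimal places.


d1 = (ln(S/K) + (r - q + 0.5*sigma^2) * T) / (sigma * sqrt(T)) = 0.57134195
d2 = d1 - sigma * sqrt(T) = 0.11879361
exp(-rT) = 0.88869605; exp(-qT) = 0.95504196
C = S_0 * exp(-qT) * N(d1) - K * exp(-rT) * N(d2)
N(d1) = 0.71611607; N(d2) = 0.54728057
C = 25.1500 * 0.95504196 * 0.71611607 - 23.1200 * 0.88869605 * 0.54728057 = 5.9558

Answer: Price = 5.9558


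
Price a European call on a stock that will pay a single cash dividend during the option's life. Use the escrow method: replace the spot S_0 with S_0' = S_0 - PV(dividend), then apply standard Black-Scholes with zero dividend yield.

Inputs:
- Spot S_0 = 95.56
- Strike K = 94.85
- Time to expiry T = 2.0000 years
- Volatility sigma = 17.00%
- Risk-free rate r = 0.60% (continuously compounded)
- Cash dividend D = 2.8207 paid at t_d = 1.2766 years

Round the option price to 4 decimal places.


Answer: Price = 8.4506

Derivation:
PV(D) = D * exp(-r * t_d) = 2.8207 * 0.99236966 = 2.79917710
S_0' = S_0 - PV(D) = 95.5600 - 2.79917710 = 92.76082290
d1 = (ln(S_0'/K) + (r + sigma^2/2)*T) / (sigma*sqrt(T)) = 0.07748096
d2 = d1 - sigma*sqrt(T) = -0.16293534
exp(-rT) = 0.98807171
N(d1) = 0.53087953; N(d2) = 0.43528467
C = S_0' * N(d1) - K * exp(-rT) * N(d2) = 92.76082290 * 0.53087953 - 94.8500 * 0.98807171 * 0.43528467 = 8.4506


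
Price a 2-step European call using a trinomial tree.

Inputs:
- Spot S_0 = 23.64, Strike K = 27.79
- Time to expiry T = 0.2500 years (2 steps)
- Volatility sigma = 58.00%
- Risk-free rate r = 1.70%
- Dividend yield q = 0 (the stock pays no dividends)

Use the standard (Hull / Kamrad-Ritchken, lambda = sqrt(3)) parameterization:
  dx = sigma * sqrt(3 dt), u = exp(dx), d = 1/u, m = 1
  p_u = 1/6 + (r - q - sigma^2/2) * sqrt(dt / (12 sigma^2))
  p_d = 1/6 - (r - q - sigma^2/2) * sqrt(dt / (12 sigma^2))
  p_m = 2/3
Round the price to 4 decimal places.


dt = T/N = 0.125000; dx = sigma*sqrt(3*dt) = 0.355176
u = exp(dx) = 1.426432; d = 1/u = 0.701050
p_u = 0.140060, p_m = 0.666667, p_d = 0.193273
Discount per step: exp(-r*dt) = 0.997877
Stock lattice S(k, j) with j the centered position index:
  k=0: S(0,+0) = 23.6400
  k=1: S(1,-1) = 16.5728; S(1,+0) = 23.6400; S(1,+1) = 33.7208
  k=2: S(2,-2) = 11.6184; S(2,-1) = 16.5728; S(2,+0) = 23.6400; S(2,+1) = 33.7208; S(2,+2) = 48.1005
Terminal payoffs V(N, j) = max(S_T - K, 0):
  V(2,-2) = 0.000000; V(2,-1) = 0.000000; V(2,+0) = 0.000000; V(2,+1) = 5.930845; V(2,+2) = 20.310483
Backward induction: V(k, j) = exp(-r*dt) * [p_u * V(k+1, j+1) + p_m * V(k+1, j) + p_d * V(k+1, j-1)]
  V(1,-1) = exp(-r*dt) * [p_u*0.000000 + p_m*0.000000 + p_d*0.000000] = 0.000000
  V(1,+0) = exp(-r*dt) * [p_u*5.930845 + p_m*0.000000 + p_d*0.000000] = 0.828912
  V(1,+1) = exp(-r*dt) * [p_u*20.310483 + p_m*5.930845 + p_d*0.000000] = 6.784154
  V(0,+0) = exp(-r*dt) * [p_u*6.784154 + p_m*0.828912 + p_d*0.000000] = 1.499607

Answer: Price = V(0,0) = 1.4996


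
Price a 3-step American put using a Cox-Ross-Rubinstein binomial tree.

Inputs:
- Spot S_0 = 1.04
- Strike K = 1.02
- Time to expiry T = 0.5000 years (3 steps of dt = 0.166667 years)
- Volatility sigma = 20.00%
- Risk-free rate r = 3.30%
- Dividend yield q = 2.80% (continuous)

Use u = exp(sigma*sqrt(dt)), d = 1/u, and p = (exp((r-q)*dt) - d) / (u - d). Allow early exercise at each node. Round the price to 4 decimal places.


dt = T/N = 0.166667
u = exp(sigma*sqrt(dt)) = 1.085076; d = 1/u = 0.921595
p = (exp((r-q)*dt) - d) / (u - d) = 0.484698
Discount per step: exp(-r*dt) = 0.994515
Stock lattice S(k, i) with i counting down-moves:
  k=0: S(0,0) = 1.0400
  k=1: S(1,0) = 1.1285; S(1,1) = 0.9585
  k=2: S(2,0) = 1.2245; S(2,1) = 1.0400; S(2,2) = 0.8833
  k=3: S(3,0) = 1.3287; S(3,1) = 1.1285; S(3,2) = 0.9585; S(3,3) = 0.8141
Terminal payoffs V(N, i) = max(K - S_T, 0):
  V(3,0) = 0.000000; V(3,1) = 0.000000; V(3,2) = 0.061541; V(3,3) = 0.205946
Backward induction: V(k, i) = exp(-r*dt) * [p * V(k+1, i) + (1-p) * V(k+1, i+1)]; then take max(V_cont, immediate exercise) for American.
  V(2,0) = exp(-r*dt) * [p*0.000000 + (1-p)*0.000000] = 0.000000; exercise = 0.000000; V(2,0) = max -> 0.000000
  V(2,1) = exp(-r*dt) * [p*0.000000 + (1-p)*0.061541] = 0.031538; exercise = 0.000000; V(2,1) = max -> 0.031538
  V(2,2) = exp(-r*dt) * [p*0.061541 + (1-p)*0.205946] = 0.135208; exercise = 0.136690; V(2,2) = max -> 0.136690
  V(1,0) = exp(-r*dt) * [p*0.000000 + (1-p)*0.031538] = 0.016163; exercise = 0.000000; V(1,0) = max -> 0.016163
  V(1,1) = exp(-r*dt) * [p*0.031538 + (1-p)*0.136690] = 0.085253; exercise = 0.061541; V(1,1) = max -> 0.085253
  V(0,0) = exp(-r*dt) * [p*0.016163 + (1-p)*0.085253] = 0.051481; exercise = 0.000000; V(0,0) = max -> 0.051481

Answer: Price = V(0,0) = 0.0515


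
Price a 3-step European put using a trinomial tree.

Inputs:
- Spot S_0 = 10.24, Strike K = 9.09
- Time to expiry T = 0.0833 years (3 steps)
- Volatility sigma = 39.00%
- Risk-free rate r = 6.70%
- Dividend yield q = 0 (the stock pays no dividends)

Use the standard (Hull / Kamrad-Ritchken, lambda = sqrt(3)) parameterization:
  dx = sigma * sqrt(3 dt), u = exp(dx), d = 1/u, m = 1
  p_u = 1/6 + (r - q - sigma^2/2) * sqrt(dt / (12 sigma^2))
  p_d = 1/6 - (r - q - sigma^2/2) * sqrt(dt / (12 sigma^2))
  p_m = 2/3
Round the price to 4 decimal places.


Answer: Price = V(0,0) = 0.0596

Derivation:
dt = T/N = 0.027767; dx = sigma*sqrt(3*dt) = 0.112561
u = exp(dx) = 1.119140; d = 1/u = 0.893543
p_u = 0.165550, p_m = 0.666667, p_d = 0.167783
Discount per step: exp(-r*dt) = 0.998141
Stock lattice S(k, j) with j the centered position index:
  k=0: S(0,+0) = 10.2400
  k=1: S(1,-1) = 9.1499; S(1,+0) = 10.2400; S(1,+1) = 11.4600
  k=2: S(2,-2) = 8.1758; S(2,-1) = 9.1499; S(2,+0) = 10.2400; S(2,+1) = 11.4600; S(2,+2) = 12.8253
  k=3: S(3,-3) = 7.3054; S(3,-2) = 8.1758; S(3,-1) = 9.1499; S(3,+0) = 10.2400; S(3,+1) = 11.4600; S(3,+2) = 12.8253; S(3,+3) = 14.3534
Terminal payoffs V(N, j) = max(K - S_T, 0):
  V(3,-3) = 1.784560; V(3,-2) = 0.914188; V(3,-1) = 0.000000; V(3,+0) = 0.000000; V(3,+1) = 0.000000; V(3,+2) = 0.000000; V(3,+3) = 0.000000
Backward induction: V(k, j) = exp(-r*dt) * [p_u * V(k+1, j+1) + p_m * V(k+1, j) + p_d * V(k+1, j-1)]
  V(2,-2) = exp(-r*dt) * [p_u*0.000000 + p_m*0.914188 + p_d*1.784560] = 0.907188
  V(2,-1) = exp(-r*dt) * [p_u*0.000000 + p_m*0.000000 + p_d*0.914188] = 0.153100
  V(2,+0) = exp(-r*dt) * [p_u*0.000000 + p_m*0.000000 + p_d*0.000000] = 0.000000
  V(2,+1) = exp(-r*dt) * [p_u*0.000000 + p_m*0.000000 + p_d*0.000000] = 0.000000
  V(2,+2) = exp(-r*dt) * [p_u*0.000000 + p_m*0.000000 + p_d*0.000000] = 0.000000
  V(1,-1) = exp(-r*dt) * [p_u*0.000000 + p_m*0.153100 + p_d*0.907188] = 0.253805
  V(1,+0) = exp(-r*dt) * [p_u*0.000000 + p_m*0.000000 + p_d*0.153100] = 0.025640
  V(1,+1) = exp(-r*dt) * [p_u*0.000000 + p_m*0.000000 + p_d*0.000000] = 0.000000
  V(0,+0) = exp(-r*dt) * [p_u*0.000000 + p_m*0.025640 + p_d*0.253805] = 0.059566


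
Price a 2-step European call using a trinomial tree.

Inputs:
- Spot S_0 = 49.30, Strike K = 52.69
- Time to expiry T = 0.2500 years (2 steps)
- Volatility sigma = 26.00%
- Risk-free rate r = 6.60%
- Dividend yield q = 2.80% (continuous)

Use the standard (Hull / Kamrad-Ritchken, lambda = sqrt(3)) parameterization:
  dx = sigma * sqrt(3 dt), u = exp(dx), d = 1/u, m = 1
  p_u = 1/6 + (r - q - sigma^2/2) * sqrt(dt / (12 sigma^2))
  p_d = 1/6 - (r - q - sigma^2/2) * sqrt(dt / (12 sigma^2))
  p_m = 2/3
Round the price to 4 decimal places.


Answer: Price = V(0,0) = 1.5506

Derivation:
dt = T/N = 0.125000; dx = sigma*sqrt(3*dt) = 0.159217
u = exp(dx) = 1.172592; d = 1/u = 0.852811
p_u = 0.168315, p_m = 0.666667, p_d = 0.165018
Discount per step: exp(-r*dt) = 0.991784
Stock lattice S(k, j) with j the centered position index:
  k=0: S(0,+0) = 49.3000
  k=1: S(1,-1) = 42.0436; S(1,+0) = 49.3000; S(1,+1) = 57.8088
  k=2: S(2,-2) = 35.8553; S(2,-1) = 42.0436; S(2,+0) = 49.3000; S(2,+1) = 57.8088; S(2,+2) = 67.7861
Terminal payoffs V(N, j) = max(S_T - K, 0):
  V(2,-2) = 0.000000; V(2,-1) = 0.000000; V(2,+0) = 0.000000; V(2,+1) = 5.118794; V(2,+2) = 15.096140
Backward induction: V(k, j) = exp(-r*dt) * [p_u * V(k+1, j+1) + p_m * V(k+1, j) + p_d * V(k+1, j-1)]
  V(1,-1) = exp(-r*dt) * [p_u*0.000000 + p_m*0.000000 + p_d*0.000000] = 0.000000
  V(1,+0) = exp(-r*dt) * [p_u*5.118794 + p_m*0.000000 + p_d*0.000000] = 0.854493
  V(1,+1) = exp(-r*dt) * [p_u*15.096140 + p_m*5.118794 + p_d*0.000000] = 5.904528
  V(0,+0) = exp(-r*dt) * [p_u*5.904528 + p_m*0.854493 + p_d*0.000000] = 1.550639


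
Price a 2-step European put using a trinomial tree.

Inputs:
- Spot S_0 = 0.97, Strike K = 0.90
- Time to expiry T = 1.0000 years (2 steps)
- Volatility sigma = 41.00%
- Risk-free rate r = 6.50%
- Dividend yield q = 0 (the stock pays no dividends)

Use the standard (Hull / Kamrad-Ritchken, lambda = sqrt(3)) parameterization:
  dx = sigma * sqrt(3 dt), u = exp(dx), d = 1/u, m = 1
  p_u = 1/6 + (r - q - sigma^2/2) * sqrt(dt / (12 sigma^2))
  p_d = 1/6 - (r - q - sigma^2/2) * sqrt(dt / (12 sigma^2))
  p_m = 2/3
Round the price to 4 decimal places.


Answer: Price = V(0,0) = 0.0847

Derivation:
dt = T/N = 0.500000; dx = sigma*sqrt(3*dt) = 0.502145
u = exp(dx) = 1.652262; d = 1/u = 0.605231
p_u = 0.157182, p_m = 0.666667, p_d = 0.176151
Discount per step: exp(-r*dt) = 0.968022
Stock lattice S(k, j) with j the centered position index:
  k=0: S(0,+0) = 0.9700
  k=1: S(1,-1) = 0.5871; S(1,+0) = 0.9700; S(1,+1) = 1.6027
  k=2: S(2,-2) = 0.3553; S(2,-1) = 0.5871; S(2,+0) = 0.9700; S(2,+1) = 1.6027; S(2,+2) = 2.6481
Terminal payoffs V(N, j) = max(K - S_T, 0):
  V(2,-2) = 0.544685; V(2,-1) = 0.312926; V(2,+0) = 0.000000; V(2,+1) = 0.000000; V(2,+2) = 0.000000
Backward induction: V(k, j) = exp(-r*dt) * [p_u * V(k+1, j+1) + p_m * V(k+1, j) + p_d * V(k+1, j-1)]
  V(1,-1) = exp(-r*dt) * [p_u*0.000000 + p_m*0.312926 + p_d*0.544685] = 0.294825
  V(1,+0) = exp(-r*dt) * [p_u*0.000000 + p_m*0.000000 + p_d*0.312926] = 0.053360
  V(1,+1) = exp(-r*dt) * [p_u*0.000000 + p_m*0.000000 + p_d*0.000000] = 0.000000
  V(0,+0) = exp(-r*dt) * [p_u*0.000000 + p_m*0.053360 + p_d*0.294825] = 0.084708


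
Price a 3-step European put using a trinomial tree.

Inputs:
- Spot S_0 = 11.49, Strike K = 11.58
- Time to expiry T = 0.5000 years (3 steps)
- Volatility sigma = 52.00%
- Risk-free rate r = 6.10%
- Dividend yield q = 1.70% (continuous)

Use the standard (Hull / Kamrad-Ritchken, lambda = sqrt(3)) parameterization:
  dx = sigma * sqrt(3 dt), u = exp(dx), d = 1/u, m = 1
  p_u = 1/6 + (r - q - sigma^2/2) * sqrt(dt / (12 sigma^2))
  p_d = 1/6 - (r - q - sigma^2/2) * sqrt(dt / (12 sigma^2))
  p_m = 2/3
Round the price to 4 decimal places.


Answer: Price = V(0,0) = 1.4307

Derivation:
dt = T/N = 0.166667; dx = sigma*sqrt(3*dt) = 0.367696
u = exp(dx) = 1.444402; d = 1/u = 0.692328
p_u = 0.145997, p_m = 0.666667, p_d = 0.187336
Discount per step: exp(-r*dt) = 0.989885
Stock lattice S(k, j) with j the centered position index:
  k=0: S(0,+0) = 11.4900
  k=1: S(1,-1) = 7.9548; S(1,+0) = 11.4900; S(1,+1) = 16.5962
  k=2: S(2,-2) = 5.5074; S(2,-1) = 7.9548; S(2,+0) = 11.4900; S(2,+1) = 16.5962; S(2,+2) = 23.9716
  k=3: S(3,-3) = 3.8129; S(3,-2) = 5.5074; S(3,-1) = 7.9548; S(3,+0) = 11.4900; S(3,+1) = 16.5962; S(3,+2) = 23.9716; S(3,+3) = 34.6246
Terminal payoffs V(N, j) = max(K - S_T, 0):
  V(3,-3) = 7.767098; V(3,-2) = 6.072636; V(3,-1) = 3.625152; V(3,+0) = 0.090000; V(3,+1) = 0.000000; V(3,+2) = 0.000000; V(3,+3) = 0.000000
Backward induction: V(k, j) = exp(-r*dt) * [p_u * V(k+1, j+1) + p_m * V(k+1, j) + p_d * V(k+1, j-1)]
  V(2,-2) = exp(-r*dt) * [p_u*3.625152 + p_m*6.072636 + p_d*7.767098] = 5.971721
  V(2,-1) = exp(-r*dt) * [p_u*0.090000 + p_m*3.625152 + p_d*6.072636] = 3.531445
  V(2,+0) = exp(-r*dt) * [p_u*0.000000 + p_m*0.090000 + p_d*3.625152] = 0.731645
  V(2,+1) = exp(-r*dt) * [p_u*0.000000 + p_m*0.000000 + p_d*0.090000] = 0.016690
  V(2,+2) = exp(-r*dt) * [p_u*0.000000 + p_m*0.000000 + p_d*0.000000] = 0.000000
  V(1,-1) = exp(-r*dt) * [p_u*0.731645 + p_m*3.531445 + p_d*5.971721] = 3.543622
  V(1,+0) = exp(-r*dt) * [p_u*0.016690 + p_m*0.731645 + p_d*3.531445] = 1.140116
  V(1,+1) = exp(-r*dt) * [p_u*0.000000 + p_m*0.016690 + p_d*0.731645] = 0.146691
  V(0,+0) = exp(-r*dt) * [p_u*0.146691 + p_m*1.140116 + p_d*3.543622] = 1.430722


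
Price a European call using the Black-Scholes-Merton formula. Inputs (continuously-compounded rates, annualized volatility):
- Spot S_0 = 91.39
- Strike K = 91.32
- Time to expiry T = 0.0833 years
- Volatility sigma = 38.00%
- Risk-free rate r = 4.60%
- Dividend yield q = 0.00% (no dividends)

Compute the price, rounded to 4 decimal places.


d1 = (ln(S/K) + (r - q + 0.5*sigma^2) * T) / (sigma * sqrt(T)) = 0.09676170
d2 = d1 - sigma * sqrt(T) = -0.01291291
exp(-rT) = 0.99617553; exp(-qT) = 1.00000000
C = S_0 * exp(-qT) * N(d1) - K * exp(-rT) * N(d2)
N(d1) = 0.53854218; N(d2) = 0.49484864
C = 91.3900 * 1.00000000 * 0.53854218 - 91.3200 * 0.99617553 * 0.49484864 = 4.2006

Answer: Price = 4.2006


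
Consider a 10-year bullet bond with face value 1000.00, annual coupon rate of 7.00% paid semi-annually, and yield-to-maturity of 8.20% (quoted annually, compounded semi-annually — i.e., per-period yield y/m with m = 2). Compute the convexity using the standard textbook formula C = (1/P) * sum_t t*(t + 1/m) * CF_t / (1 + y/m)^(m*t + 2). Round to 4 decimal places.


Coupon per period c = face * coupon_rate / m = 35.000000
Periods per year m = 2; per-period yield y/m = 0.041000
Number of cashflows N = 20
Cashflows (t years, CF_t, discount factor 1/(1+y/m)^(m*t), PV):
  t = 0.5000: CF_t = 35.000000, DF = 0.960615, PV = 33.621518
  t = 1.0000: CF_t = 35.000000, DF = 0.922781, PV = 32.297327
  t = 1.5000: CF_t = 35.000000, DF = 0.886437, PV = 31.025290
  t = 2.0000: CF_t = 35.000000, DF = 0.851524, PV = 29.803353
  t = 2.5000: CF_t = 35.000000, DF = 0.817987, PV = 28.629542
  t = 3.0000: CF_t = 35.000000, DF = 0.785770, PV = 27.501961
  t = 3.5000: CF_t = 35.000000, DF = 0.754823, PV = 26.418791
  t = 4.0000: CF_t = 35.000000, DF = 0.725094, PV = 25.378281
  t = 4.5000: CF_t = 35.000000, DF = 0.696536, PV = 24.378753
  t = 5.0000: CF_t = 35.000000, DF = 0.669103, PV = 23.418590
  t = 5.5000: CF_t = 35.000000, DF = 0.642750, PV = 22.496244
  t = 6.0000: CF_t = 35.000000, DF = 0.617435, PV = 21.610225
  t = 6.5000: CF_t = 35.000000, DF = 0.593117, PV = 20.759102
  t = 7.0000: CF_t = 35.000000, DF = 0.569757, PV = 19.941500
  t = 7.5000: CF_t = 35.000000, DF = 0.547317, PV = 19.156100
  t = 8.0000: CF_t = 35.000000, DF = 0.525761, PV = 18.401633
  t = 8.5000: CF_t = 35.000000, DF = 0.505054, PV = 17.676881
  t = 9.0000: CF_t = 35.000000, DF = 0.485162, PV = 16.980674
  t = 9.5000: CF_t = 35.000000, DF = 0.466054, PV = 16.311886
  t = 10.0000: CF_t = 1035.000000, DF = 0.447698, PV = 463.367703
Price P = sum_t PV_t = 919.175356
Convexity numerator sum_t t*(t + 1/m) * CF_t / (1+y/m)^(m*t + 2):
  t = 0.5000: term = 15.512645
  t = 1.0000: term = 44.705029
  t = 1.5000: term = 85.888625
  t = 2.0000: term = 137.509807
  t = 2.5000: term = 198.140932
  t = 3.0000: term = 266.471954
  t = 3.5000: term = 341.302535
  t = 4.0000: term = 421.534626
  t = 4.5000: term = 506.165497
  t = 5.0000: term = 594.281190
  t = 5.5000: term = 685.050363
  t = 6.0000: term = 777.718515
  t = 6.5000: term = 871.602562
  t = 7.0000: term = 966.085749
  t = 7.5000: term = 1060.612871
  t = 8.0000: term = 1154.685802
  t = 8.5000: term = 1247.859296
  t = 9.0000: term = 1339.737053
  t = 9.5000: term = 1429.968036
  t = 10.0000: term = 44896.615126
Convexity = (1/P) * sum = 57041.448214 / 919.175356 = 62.057199

Answer: Convexity = 62.0572


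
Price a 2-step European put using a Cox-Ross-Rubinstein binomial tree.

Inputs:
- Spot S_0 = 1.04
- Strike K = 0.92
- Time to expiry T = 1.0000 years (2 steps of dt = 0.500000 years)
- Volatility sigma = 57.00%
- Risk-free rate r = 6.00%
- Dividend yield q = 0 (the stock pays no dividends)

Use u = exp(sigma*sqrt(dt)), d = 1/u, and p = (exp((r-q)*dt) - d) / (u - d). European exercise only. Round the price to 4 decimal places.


dt = T/N = 0.500000
u = exp(sigma*sqrt(dt)) = 1.496383; d = 1/u = 0.668278
p = (exp((r-q)*dt) - d) / (u - d) = 0.437356
Discount per step: exp(-r*dt) = 0.970446
Stock lattice S(k, i) with i counting down-moves:
  k=0: S(0,0) = 1.0400
  k=1: S(1,0) = 1.5562; S(1,1) = 0.6950
  k=2: S(2,0) = 2.3287; S(2,1) = 1.0400; S(2,2) = 0.4645
Terminal payoffs V(N, i) = max(K - S_T, 0):
  V(2,0) = 0.000000; V(2,1) = 0.000000; V(2,2) = 0.455541
Backward induction: V(k, i) = exp(-r*dt) * [p * V(k+1, i) + (1-p) * V(k+1, i+1)].
  V(1,0) = exp(-r*dt) * [p*0.000000 + (1-p)*0.000000] = 0.000000
  V(1,1) = exp(-r*dt) * [p*0.000000 + (1-p)*0.455541] = 0.248732
  V(0,0) = exp(-r*dt) * [p*0.000000 + (1-p)*0.248732] = 0.135812

Answer: Price = V(0,0) = 0.1358


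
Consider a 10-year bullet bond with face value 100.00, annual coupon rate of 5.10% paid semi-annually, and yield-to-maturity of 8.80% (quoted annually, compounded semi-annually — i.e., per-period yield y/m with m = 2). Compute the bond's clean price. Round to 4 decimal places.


Coupon per period c = face * coupon_rate / m = 2.550000
Periods per year m = 2; per-period yield y/m = 0.044000
Number of cashflows N = 20
Cashflows (t years, CF_t, discount factor 1/(1+y/m)^(m*t), PV):
  t = 0.5000: CF_t = 2.550000, DF = 0.957854, PV = 2.442529
  t = 1.0000: CF_t = 2.550000, DF = 0.917485, PV = 2.339587
  t = 1.5000: CF_t = 2.550000, DF = 0.878817, PV = 2.240984
  t = 2.0000: CF_t = 2.550000, DF = 0.841779, PV = 2.146536
  t = 2.5000: CF_t = 2.550000, DF = 0.806302, PV = 2.056069
  t = 3.0000: CF_t = 2.550000, DF = 0.772320, PV = 1.969415
  t = 3.5000: CF_t = 2.550000, DF = 0.739770, PV = 1.886413
  t = 4.0000: CF_t = 2.550000, DF = 0.708592, PV = 1.806909
  t = 4.5000: CF_t = 2.550000, DF = 0.678728, PV = 1.730755
  t = 5.0000: CF_t = 2.550000, DF = 0.650122, PV = 1.657812
  t = 5.5000: CF_t = 2.550000, DF = 0.622722, PV = 1.587942
  t = 6.0000: CF_t = 2.550000, DF = 0.596477, PV = 1.521017
  t = 6.5000: CF_t = 2.550000, DF = 0.571339, PV = 1.456913
  t = 7.0000: CF_t = 2.550000, DF = 0.547259, PV = 1.395511
  t = 7.5000: CF_t = 2.550000, DF = 0.524195, PV = 1.336696
  t = 8.0000: CF_t = 2.550000, DF = 0.502102, PV = 1.280360
  t = 8.5000: CF_t = 2.550000, DF = 0.480941, PV = 1.226399
  t = 9.0000: CF_t = 2.550000, DF = 0.460671, PV = 1.174711
  t = 9.5000: CF_t = 2.550000, DF = 0.441256, PV = 1.125203
  t = 10.0000: CF_t = 102.550000, DF = 0.422659, PV = 43.343671
Price P = sum_t PV_t = 75.725431

Answer: Price = 75.7254


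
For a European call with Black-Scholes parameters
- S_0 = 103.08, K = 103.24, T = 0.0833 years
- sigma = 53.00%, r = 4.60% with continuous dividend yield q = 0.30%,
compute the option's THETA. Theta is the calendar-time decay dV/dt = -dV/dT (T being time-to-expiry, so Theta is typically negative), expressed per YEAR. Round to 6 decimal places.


d1 = 0.0897603817; d2 = -0.0632068370
phi(d1) = 0.3973383889; exp(-qT) = 0.9997501312; exp(-rT) = 0.9961755320
Theta = -S*exp(-qT)*phi(d1)*sigma/(2*sqrt(T)) - r*K*exp(-rT)*N(d2) + q*S*exp(-qT)*N(d1)
N(d1) = 0.5357611840; N(d2) = 0.4748009002; sqrt(T) = 0.2886173938
Term 1 = -103.0800 * 0.9997501312 * 0.3973383889 * 0.5300 / (2 * 0.2886173938) = -37.5967045378
Term 2 = -0.0460 * 103.2400 * 0.9961755320 * 0.4748009002 = -2.2462248713
Term 3 = 0.0030 * 103.0800 * 0.9997501312 * 0.5357611840 = 0.1656373906
Theta = -37.5967045378 + (-2.2462248713) + (0.1656373906) = -39.677292

Answer: Theta = -39.677292


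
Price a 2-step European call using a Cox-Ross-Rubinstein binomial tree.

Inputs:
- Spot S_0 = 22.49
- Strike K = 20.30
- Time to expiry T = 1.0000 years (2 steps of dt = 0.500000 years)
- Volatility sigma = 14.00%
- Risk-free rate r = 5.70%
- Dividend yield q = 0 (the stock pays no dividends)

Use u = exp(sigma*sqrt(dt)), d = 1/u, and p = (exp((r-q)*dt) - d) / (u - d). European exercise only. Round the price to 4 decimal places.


Answer: Price = V(0,0) = 3.5656

Derivation:
dt = T/N = 0.500000
u = exp(sigma*sqrt(dt)) = 1.104061; d = 1/u = 0.905747
p = (exp((r-q)*dt) - d) / (u - d) = 0.621051
Discount per step: exp(-r*dt) = 0.971902
Stock lattice S(k, i) with i counting down-moves:
  k=0: S(0,0) = 22.4900
  k=1: S(1,0) = 24.8303; S(1,1) = 20.3703
  k=2: S(2,0) = 27.4142; S(2,1) = 22.4900; S(2,2) = 18.4503
Terminal payoffs V(N, i) = max(S_T - K, 0):
  V(2,0) = 7.114187; V(2,1) = 2.190000; V(2,2) = 0.000000
Backward induction: V(k, i) = exp(-r*dt) * [p * V(k+1, i) + (1-p) * V(k+1, i+1)].
  V(1,0) = exp(-r*dt) * [p*7.114187 + (1-p)*2.190000] = 5.100709
  V(1,1) = exp(-r*dt) * [p*2.190000 + (1-p)*0.000000] = 1.321886
  V(0,0) = exp(-r*dt) * [p*5.100709 + (1-p)*1.321886] = 3.565644


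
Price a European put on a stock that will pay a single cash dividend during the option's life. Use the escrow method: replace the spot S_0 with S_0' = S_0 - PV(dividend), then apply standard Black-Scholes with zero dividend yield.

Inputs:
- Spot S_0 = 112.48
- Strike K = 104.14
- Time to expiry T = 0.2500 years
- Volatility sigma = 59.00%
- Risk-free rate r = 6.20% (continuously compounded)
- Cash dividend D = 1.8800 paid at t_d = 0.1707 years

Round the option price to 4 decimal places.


Answer: Price = 8.8648

Derivation:
PV(D) = D * exp(-r * t_d) = 1.8800 * 0.98947241 = 1.86020813
S_0' = S_0 - PV(D) = 112.4800 - 1.86020813 = 110.61979187
d1 = (ln(S_0'/K) + (r + sigma^2/2)*T) / (sigma*sqrt(T)) = 0.40466229
d2 = d1 - sigma*sqrt(T) = 0.10966229
exp(-rT) = 0.98461951
N(-d1) = 0.34286288; N(-d2) = 0.45633860
P = K * exp(-rT) * N(-d2) - S_0' * N(-d1) = 104.1400 * 0.98461951 * 0.45633860 - 110.61979187 * 0.34286288 = 8.8648


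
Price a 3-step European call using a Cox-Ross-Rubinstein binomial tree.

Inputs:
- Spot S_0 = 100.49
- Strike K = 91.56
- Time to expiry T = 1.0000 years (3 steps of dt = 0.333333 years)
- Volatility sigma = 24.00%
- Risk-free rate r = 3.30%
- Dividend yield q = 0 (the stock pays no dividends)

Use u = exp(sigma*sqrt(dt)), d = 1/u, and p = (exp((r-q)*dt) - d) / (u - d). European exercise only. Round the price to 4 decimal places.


dt = T/N = 0.333333
u = exp(sigma*sqrt(dt)) = 1.148623; d = 1/u = 0.870607
p = (exp((r-q)*dt) - d) / (u - d) = 0.505199
Discount per step: exp(-r*dt) = 0.989060
Stock lattice S(k, i) with i counting down-moves:
  k=0: S(0,0) = 100.4900
  k=1: S(1,0) = 115.4252; S(1,1) = 87.4873
  k=2: S(2,0) = 132.5800; S(2,1) = 100.4900; S(2,2) = 76.1671
  k=3: S(3,0) = 152.2845; S(3,1) = 115.4252; S(3,2) = 87.4873; S(3,3) = 66.3117
Terminal payoffs V(N, i) = max(S_T - K, 0):
  V(3,0) = 60.724490; V(3,1) = 23.865152; V(3,2) = 0.000000; V(3,3) = 0.000000
Backward induction: V(k, i) = exp(-r*dt) * [p * V(k+1, i) + (1-p) * V(k+1, i+1)].
  V(2,0) = exp(-r*dt) * [p*60.724490 + (1-p)*23.865152] = 42.021656
  V(2,1) = exp(-r*dt) * [p*23.865152 + (1-p)*0.000000] = 11.924750
  V(2,2) = exp(-r*dt) * [p*0.000000 + (1-p)*0.000000] = 0.000000
  V(1,0) = exp(-r*dt) * [p*42.021656 + (1-p)*11.924750] = 26.832880
  V(1,1) = exp(-r*dt) * [p*11.924750 + (1-p)*0.000000] = 5.958465
  V(0,0) = exp(-r*dt) * [p*26.832880 + (1-p)*5.958465] = 16.323643

Answer: Price = V(0,0) = 16.3236


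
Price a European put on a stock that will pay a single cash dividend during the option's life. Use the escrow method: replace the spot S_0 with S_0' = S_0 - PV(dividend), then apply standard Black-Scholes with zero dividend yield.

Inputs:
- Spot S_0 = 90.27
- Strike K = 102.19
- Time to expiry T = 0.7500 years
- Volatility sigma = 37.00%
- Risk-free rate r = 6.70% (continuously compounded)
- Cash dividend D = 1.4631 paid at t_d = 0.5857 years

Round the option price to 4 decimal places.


Answer: Price = 16.4544

Derivation:
PV(D) = D * exp(-r * t_d) = 1.4631 * 0.96151809 = 1.40679712
S_0' = S_0 - PV(D) = 90.2700 - 1.40679712 = 88.86320288
d1 = (ln(S_0'/K) + (r + sigma^2/2)*T) / (sigma*sqrt(T)) = -0.11905332
d2 = d1 - sigma*sqrt(T) = -0.43948272
exp(-rT) = 0.95099165
N(-d1) = 0.54738344; N(-d2) = 0.66984410
P = K * exp(-rT) * N(-d2) - S_0' * N(-d1) = 102.1900 * 0.95099165 * 0.66984410 - 88.86320288 * 0.54738344 = 16.4544


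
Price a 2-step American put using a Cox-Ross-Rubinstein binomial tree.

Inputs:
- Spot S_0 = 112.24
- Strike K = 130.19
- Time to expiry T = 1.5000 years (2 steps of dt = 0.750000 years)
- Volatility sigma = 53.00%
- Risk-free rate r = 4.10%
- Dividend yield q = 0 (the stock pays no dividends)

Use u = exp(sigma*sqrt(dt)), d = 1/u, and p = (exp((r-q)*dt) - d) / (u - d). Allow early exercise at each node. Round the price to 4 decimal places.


dt = T/N = 0.750000
u = exp(sigma*sqrt(dt)) = 1.582480; d = 1/u = 0.631919
p = (exp((r-q)*dt) - d) / (u - d) = 0.420076
Discount per step: exp(-r*dt) = 0.969718
Stock lattice S(k, i) with i counting down-moves:
  k=0: S(0,0) = 112.2400
  k=1: S(1,0) = 177.6176; S(1,1) = 70.9266
  k=2: S(2,0) = 281.0764; S(2,1) = 112.2400; S(2,2) = 44.8199
Terminal payoffs V(N, i) = max(K - S_T, 0):
  V(2,0) = 0.000000; V(2,1) = 17.950000; V(2,2) = 85.370088
Backward induction: V(k, i) = exp(-r*dt) * [p * V(k+1, i) + (1-p) * V(k+1, i+1)]; then take max(V_cont, immediate exercise) for American.
  V(1,0) = exp(-r*dt) * [p*0.000000 + (1-p)*17.950000] = 10.094403; exercise = 0.000000; V(1,0) = max -> 10.094403
  V(1,1) = exp(-r*dt) * [p*17.950000 + (1-p)*85.370088] = 55.320952; exercise = 59.263369; V(1,1) = max -> 59.263369
  V(0,0) = exp(-r*dt) * [p*10.094403 + (1-p)*59.263369] = 37.439496; exercise = 17.950000; V(0,0) = max -> 37.439496

Answer: Price = V(0,0) = 37.4395


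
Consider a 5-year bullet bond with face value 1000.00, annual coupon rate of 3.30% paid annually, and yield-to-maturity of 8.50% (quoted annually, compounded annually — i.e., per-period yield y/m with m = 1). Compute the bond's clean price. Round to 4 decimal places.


Answer: Price = 795.0866

Derivation:
Coupon per period c = face * coupon_rate / m = 33.000000
Periods per year m = 1; per-period yield y/m = 0.085000
Number of cashflows N = 5
Cashflows (t years, CF_t, discount factor 1/(1+y/m)^(m*t), PV):
  t = 1.0000: CF_t = 33.000000, DF = 0.921659, PV = 30.414747
  t = 2.0000: CF_t = 33.000000, DF = 0.849455, PV = 28.032024
  t = 3.0000: CF_t = 33.000000, DF = 0.782908, PV = 25.835967
  t = 4.0000: CF_t = 33.000000, DF = 0.721574, PV = 23.811951
  t = 5.0000: CF_t = 1033.000000, DF = 0.665045, PV = 686.991922
Price P = sum_t PV_t = 795.086612


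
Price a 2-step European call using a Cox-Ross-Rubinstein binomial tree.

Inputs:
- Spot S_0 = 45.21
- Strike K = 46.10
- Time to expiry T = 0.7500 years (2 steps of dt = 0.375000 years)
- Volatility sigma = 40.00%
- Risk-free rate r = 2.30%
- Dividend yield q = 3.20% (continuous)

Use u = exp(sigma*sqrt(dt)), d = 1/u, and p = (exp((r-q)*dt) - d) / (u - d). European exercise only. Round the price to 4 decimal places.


Answer: Price = V(0,0) = 5.0852

Derivation:
dt = T/N = 0.375000
u = exp(sigma*sqrt(dt)) = 1.277556; d = 1/u = 0.782744
p = (exp((r-q)*dt) - d) / (u - d) = 0.432258
Discount per step: exp(-r*dt) = 0.991412
Stock lattice S(k, i) with i counting down-moves:
  k=0: S(0,0) = 45.2100
  k=1: S(1,0) = 57.7583; S(1,1) = 35.3879
  k=2: S(2,0) = 73.7895; S(2,1) = 45.2100; S(2,2) = 27.6997
Terminal payoffs V(N, i) = max(S_T - K, 0):
  V(2,0) = 27.689486; V(2,1) = 0.000000; V(2,2) = 0.000000
Backward induction: V(k, i) = exp(-r*dt) * [p * V(k+1, i) + (1-p) * V(k+1, i+1)].
  V(1,0) = exp(-r*dt) * [p*27.689486 + (1-p)*0.000000] = 11.866208
  V(1,1) = exp(-r*dt) * [p*0.000000 + (1-p)*0.000000] = 0.000000
  V(0,0) = exp(-r*dt) * [p*11.866208 + (1-p)*0.000000] = 5.085212


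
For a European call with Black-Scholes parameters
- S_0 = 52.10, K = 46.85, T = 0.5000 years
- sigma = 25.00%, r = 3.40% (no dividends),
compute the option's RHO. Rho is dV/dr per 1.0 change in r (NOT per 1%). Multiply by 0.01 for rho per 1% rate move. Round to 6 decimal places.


Answer: Rho = 16.779994

Derivation:
d1 = 0.7853916482; d2 = 0.6086149529
phi(d1) = 0.2930656734; exp(-qT) = 1.0000000000; exp(-rT) = 0.9831436846
N(d2) = 0.7286101546
Rho = K*T*exp(-rT)*N(d2) = 46.8500 * 0.5000 * 0.9831436846 * 0.7286101546 = 16.779994


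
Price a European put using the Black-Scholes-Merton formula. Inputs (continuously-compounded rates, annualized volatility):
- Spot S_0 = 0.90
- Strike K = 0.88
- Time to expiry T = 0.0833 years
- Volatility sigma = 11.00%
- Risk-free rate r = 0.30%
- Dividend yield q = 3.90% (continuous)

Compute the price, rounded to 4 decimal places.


Answer: Price = 0.0047

Derivation:
d1 = (ln(S/K) + (r - q + 0.5*sigma^2) * T) / (sigma * sqrt(T)) = 0.62927036
d2 = d1 - sigma * sqrt(T) = 0.59752245
exp(-rT) = 0.99975013; exp(-qT) = 0.99675657
P = K * exp(-rT) * N(-d2) - S_0 * exp(-qT) * N(-d1)
N(-d1) = 0.26458604; N(-d2) = 0.27507931
P = 0.8800 * 0.99975013 * 0.27507931 - 0.9000 * 0.99675657 * 0.26458604 = 0.0047


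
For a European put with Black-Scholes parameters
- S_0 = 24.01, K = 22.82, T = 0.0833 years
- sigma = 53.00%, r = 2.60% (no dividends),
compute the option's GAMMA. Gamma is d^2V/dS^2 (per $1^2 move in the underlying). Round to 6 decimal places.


d1 = 0.4229556590; d2 = 0.2699884403
phi(d1) = 0.3648079319; exp(-qT) = 1.0000000000; exp(-rT) = 0.9978365437
Gamma = exp(-qT) * phi(d1) / (S * sigma * sqrt(T)) = 1.0000000000 * 0.3648079319 / (24.0100 * 0.5300 * 0.2886173938) = 0.099328

Answer: Gamma = 0.099328


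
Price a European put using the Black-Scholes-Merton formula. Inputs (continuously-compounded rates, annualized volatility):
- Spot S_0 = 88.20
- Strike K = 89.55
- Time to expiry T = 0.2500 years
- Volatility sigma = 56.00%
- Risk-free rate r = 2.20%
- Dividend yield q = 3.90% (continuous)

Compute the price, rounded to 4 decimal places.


Answer: Price = 10.7012

Derivation:
d1 = (ln(S/K) + (r - q + 0.5*sigma^2) * T) / (sigma * sqrt(T)) = 0.07057084
d2 = d1 - sigma * sqrt(T) = -0.20942916
exp(-rT) = 0.99451510; exp(-qT) = 0.99029738
P = K * exp(-rT) * N(-d2) - S_0 * exp(-qT) * N(-d1)
N(-d1) = 0.47186966; N(-d2) = 0.58294339
P = 89.5500 * 0.99451510 * 0.58294339 - 88.2000 * 0.99029738 * 0.47186966 = 10.7012


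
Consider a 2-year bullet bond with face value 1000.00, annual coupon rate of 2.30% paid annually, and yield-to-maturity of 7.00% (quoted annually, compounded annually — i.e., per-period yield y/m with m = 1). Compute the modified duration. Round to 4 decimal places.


Answer: Modified duration = 1.8472

Derivation:
Coupon per period c = face * coupon_rate / m = 23.000000
Periods per year m = 1; per-period yield y/m = 0.070000
Number of cashflows N = 2
Cashflows (t years, CF_t, discount factor 1/(1+y/m)^(m*t), PV):
  t = 1.0000: CF_t = 23.000000, DF = 0.934579, PV = 21.495327
  t = 2.0000: CF_t = 1023.000000, DF = 0.873439, PV = 893.527819
Price P = sum_t PV_t = 915.023146
First compute Macaulay numerator sum_t t * PV_t:
  t * PV_t at t = 1.0000: 21.495327
  t * PV_t at t = 2.0000: 1787.055638
Macaulay duration D = 1808.550965 / 915.023146 = 1.976508
Modified duration = D / (1 + y/m) = 1.976508 / (1 + 0.070000) = 1.847204


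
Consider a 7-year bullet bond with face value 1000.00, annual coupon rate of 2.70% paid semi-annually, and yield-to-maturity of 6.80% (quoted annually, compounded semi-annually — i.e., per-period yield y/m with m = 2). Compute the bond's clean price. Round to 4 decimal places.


Answer: Price = 774.6201

Derivation:
Coupon per period c = face * coupon_rate / m = 13.500000
Periods per year m = 2; per-period yield y/m = 0.034000
Number of cashflows N = 14
Cashflows (t years, CF_t, discount factor 1/(1+y/m)^(m*t), PV):
  t = 0.5000: CF_t = 13.500000, DF = 0.967118, PV = 13.056093
  t = 1.0000: CF_t = 13.500000, DF = 0.935317, PV = 12.626782
  t = 1.5000: CF_t = 13.500000, DF = 0.904562, PV = 12.211588
  t = 2.0000: CF_t = 13.500000, DF = 0.874818, PV = 11.810047
  t = 2.5000: CF_t = 13.500000, DF = 0.846052, PV = 11.421709
  t = 3.0000: CF_t = 13.500000, DF = 0.818233, PV = 11.046140
  t = 3.5000: CF_t = 13.500000, DF = 0.791327, PV = 10.682921
  t = 4.0000: CF_t = 13.500000, DF = 0.765307, PV = 10.331645
  t = 4.5000: CF_t = 13.500000, DF = 0.740142, PV = 9.991919
  t = 5.0000: CF_t = 13.500000, DF = 0.715805, PV = 9.663365
  t = 5.5000: CF_t = 13.500000, DF = 0.692268, PV = 9.345614
  t = 6.0000: CF_t = 13.500000, DF = 0.669505, PV = 9.038311
  t = 6.5000: CF_t = 13.500000, DF = 0.647490, PV = 8.741114
  t = 7.0000: CF_t = 1013.500000, DF = 0.626199, PV = 634.652815
Price P = sum_t PV_t = 774.620061


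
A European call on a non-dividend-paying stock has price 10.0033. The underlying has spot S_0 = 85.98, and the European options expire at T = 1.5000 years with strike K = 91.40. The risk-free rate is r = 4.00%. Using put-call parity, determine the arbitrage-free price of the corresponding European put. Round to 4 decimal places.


Put-call parity: C - P = S_0 * exp(-qT) - K * exp(-rT).
S_0 * exp(-qT) = 85.9800 * 1.00000000 = 85.98000000
K * exp(-rT) = 91.4000 * 0.94176453 = 86.07727837
P = C - S*exp(-qT) + K*exp(-rT)
P = 10.0033 - 85.98000000 + 86.07727837 = 10.1006

Answer: Put price = 10.1006


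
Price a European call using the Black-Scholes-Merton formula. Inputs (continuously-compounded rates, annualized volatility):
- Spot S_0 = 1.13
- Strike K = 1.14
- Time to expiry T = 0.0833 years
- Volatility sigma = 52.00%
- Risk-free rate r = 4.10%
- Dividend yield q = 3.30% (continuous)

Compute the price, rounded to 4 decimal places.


Answer: Price = 0.0632

Derivation:
d1 = (ln(S/K) + (r - q + 0.5*sigma^2) * T) / (sigma * sqrt(T)) = 0.02077498
d2 = d1 - sigma * sqrt(T) = -0.12930607
exp(-rT) = 0.99659053; exp(-qT) = 0.99725487
C = S_0 * exp(-qT) * N(d1) - K * exp(-rT) * N(d2)
N(d1) = 0.50828742; N(d2) = 0.44855774
C = 1.1300 * 0.99725487 * 0.50828742 - 1.1400 * 0.99659053 * 0.44855774 = 0.0632


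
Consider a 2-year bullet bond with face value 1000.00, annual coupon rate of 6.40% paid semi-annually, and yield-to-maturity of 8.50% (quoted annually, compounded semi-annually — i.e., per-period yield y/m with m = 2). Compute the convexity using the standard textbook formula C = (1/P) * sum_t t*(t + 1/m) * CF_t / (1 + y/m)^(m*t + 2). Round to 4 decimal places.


Answer: Convexity = 4.3160

Derivation:
Coupon per period c = face * coupon_rate / m = 32.000000
Periods per year m = 2; per-period yield y/m = 0.042500
Number of cashflows N = 4
Cashflows (t years, CF_t, discount factor 1/(1+y/m)^(m*t), PV):
  t = 0.5000: CF_t = 32.000000, DF = 0.959233, PV = 30.695444
  t = 1.0000: CF_t = 32.000000, DF = 0.920127, PV = 29.444071
  t = 1.5000: CF_t = 32.000000, DF = 0.882616, PV = 28.243713
  t = 2.0000: CF_t = 1032.000000, DF = 0.846634, PV = 873.726369
Price P = sum_t PV_t = 962.109596
Convexity numerator sum_t t*(t + 1/m) * CF_t / (1+y/m)^(m*t + 2):
  t = 0.5000: term = 14.121856
  t = 1.0000: term = 40.638436
  t = 1.5000: term = 77.963426
  t = 2.0000: term = 4019.697019
Convexity = (1/P) * sum = 4152.420737 / 962.109596 = 4.315954


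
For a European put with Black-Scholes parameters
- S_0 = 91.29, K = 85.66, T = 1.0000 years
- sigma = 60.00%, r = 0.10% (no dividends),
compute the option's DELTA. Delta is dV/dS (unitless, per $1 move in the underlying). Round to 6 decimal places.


d1 = 0.4077588006; d2 = -0.1922411994
phi(d1) = 0.3671179280; exp(-qT) = 1.0000000000; exp(-rT) = 0.9990004998
N(-d1) = 0.3417253817
Delta = -exp(-qT) * N(-d1) = -1.0000000000 * 0.3417253817 = -0.341725

Answer: Delta = -0.341725


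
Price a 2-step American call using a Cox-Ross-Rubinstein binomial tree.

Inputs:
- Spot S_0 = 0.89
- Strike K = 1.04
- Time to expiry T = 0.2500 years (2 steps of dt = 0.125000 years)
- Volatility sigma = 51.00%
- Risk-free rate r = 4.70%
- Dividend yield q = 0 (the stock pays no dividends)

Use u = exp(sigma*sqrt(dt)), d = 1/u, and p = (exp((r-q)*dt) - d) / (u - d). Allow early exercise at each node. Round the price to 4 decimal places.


dt = T/N = 0.125000
u = exp(sigma*sqrt(dt)) = 1.197591; d = 1/u = 0.835009
p = (exp((r-q)*dt) - d) / (u - d) = 0.471295
Discount per step: exp(-r*dt) = 0.994142
Stock lattice S(k, i) with i counting down-moves:
  k=0: S(0,0) = 0.8900
  k=1: S(1,0) = 1.0659; S(1,1) = 0.7432
  k=2: S(2,0) = 1.2765; S(2,1) = 0.8900; S(2,2) = 0.6205
Terminal payoffs V(N, i) = max(S_T - K, 0):
  V(2,0) = 0.236460; V(2,1) = 0.000000; V(2,2) = 0.000000
Backward induction: V(k, i) = exp(-r*dt) * [p * V(k+1, i) + (1-p) * V(k+1, i+1)]; then take max(V_cont, immediate exercise) for American.
  V(1,0) = exp(-r*dt) * [p*0.236460 + (1-p)*0.000000] = 0.110790; exercise = 0.025856; V(1,0) = max -> 0.110790
  V(1,1) = exp(-r*dt) * [p*0.000000 + (1-p)*0.000000] = 0.000000; exercise = 0.000000; V(1,1) = max -> 0.000000
  V(0,0) = exp(-r*dt) * [p*0.110790 + (1-p)*0.000000] = 0.051909; exercise = 0.000000; V(0,0) = max -> 0.051909

Answer: Price = V(0,0) = 0.0519


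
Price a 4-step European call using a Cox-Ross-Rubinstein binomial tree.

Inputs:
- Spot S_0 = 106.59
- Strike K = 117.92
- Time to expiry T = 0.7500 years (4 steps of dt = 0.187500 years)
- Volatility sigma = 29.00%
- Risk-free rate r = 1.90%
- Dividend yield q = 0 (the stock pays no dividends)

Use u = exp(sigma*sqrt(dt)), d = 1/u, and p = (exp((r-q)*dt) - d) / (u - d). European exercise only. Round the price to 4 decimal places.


Answer: Price = V(0,0) = 7.5038

Derivation:
dt = T/N = 0.187500
u = exp(sigma*sqrt(dt)) = 1.133799; d = 1/u = 0.881991
p = (exp((r-q)*dt) - d) / (u - d) = 0.482821
Discount per step: exp(-r*dt) = 0.996444
Stock lattice S(k, i) with i counting down-moves:
  k=0: S(0,0) = 106.5900
  k=1: S(1,0) = 120.8516; S(1,1) = 94.0114
  k=2: S(2,0) = 137.0214; S(2,1) = 106.5900; S(2,2) = 82.9172
  k=3: S(3,0) = 155.3547; S(3,1) = 120.8516; S(3,2) = 94.0114; S(3,3) = 73.1322
  k=4: S(4,0) = 176.1409; S(4,1) = 137.0214; S(4,2) = 106.5900; S(4,3) = 82.9172; S(4,4) = 64.5019
Terminal payoffs V(N, i) = max(S_T - K, 0):
  V(4,0) = 58.220933; V(4,1) = 19.101393; V(4,2) = 0.000000; V(4,3) = 0.000000; V(4,4) = 0.000000
Backward induction: V(k, i) = exp(-r*dt) * [p * V(k+1, i) + (1-p) * V(k+1, i+1)].
  V(3,0) = exp(-r*dt) * [p*58.220933 + (1-p)*19.101393] = 37.854021
  V(3,1) = exp(-r*dt) * [p*19.101393 + (1-p)*0.000000] = 9.189751
  V(3,2) = exp(-r*dt) * [p*0.000000 + (1-p)*0.000000] = 0.000000
  V(3,3) = exp(-r*dt) * [p*0.000000 + (1-p)*0.000000] = 0.000000
  V(2,0) = exp(-r*dt) * [p*37.854021 + (1-p)*9.189751] = 22.947557
  V(2,1) = exp(-r*dt) * [p*9.189751 + (1-p)*0.000000] = 4.421223
  V(2,2) = exp(-r*dt) * [p*0.000000 + (1-p)*0.000000] = 0.000000
  V(1,0) = exp(-r*dt) * [p*22.947557 + (1-p)*4.421223] = 13.318588
  V(1,1) = exp(-r*dt) * [p*4.421223 + (1-p)*0.000000] = 2.127067
  V(0,0) = exp(-r*dt) * [p*13.318588 + (1-p)*2.127067] = 7.503785


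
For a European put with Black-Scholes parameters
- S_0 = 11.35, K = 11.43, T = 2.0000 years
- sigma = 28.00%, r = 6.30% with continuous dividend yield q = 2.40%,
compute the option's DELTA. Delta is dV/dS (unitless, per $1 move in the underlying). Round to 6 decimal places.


Answer: Delta = -0.336457

Derivation:
d1 = 0.3772320383; d2 = -0.0187477592
phi(d1) = 0.3715430505; exp(-qT) = 0.9531337871; exp(-rT) = 0.8816148468
N(-d1) = 0.3530005865
Delta = -exp(-qT) * N(-d1) = -0.9531337871 * 0.3530005865 = -0.336457
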